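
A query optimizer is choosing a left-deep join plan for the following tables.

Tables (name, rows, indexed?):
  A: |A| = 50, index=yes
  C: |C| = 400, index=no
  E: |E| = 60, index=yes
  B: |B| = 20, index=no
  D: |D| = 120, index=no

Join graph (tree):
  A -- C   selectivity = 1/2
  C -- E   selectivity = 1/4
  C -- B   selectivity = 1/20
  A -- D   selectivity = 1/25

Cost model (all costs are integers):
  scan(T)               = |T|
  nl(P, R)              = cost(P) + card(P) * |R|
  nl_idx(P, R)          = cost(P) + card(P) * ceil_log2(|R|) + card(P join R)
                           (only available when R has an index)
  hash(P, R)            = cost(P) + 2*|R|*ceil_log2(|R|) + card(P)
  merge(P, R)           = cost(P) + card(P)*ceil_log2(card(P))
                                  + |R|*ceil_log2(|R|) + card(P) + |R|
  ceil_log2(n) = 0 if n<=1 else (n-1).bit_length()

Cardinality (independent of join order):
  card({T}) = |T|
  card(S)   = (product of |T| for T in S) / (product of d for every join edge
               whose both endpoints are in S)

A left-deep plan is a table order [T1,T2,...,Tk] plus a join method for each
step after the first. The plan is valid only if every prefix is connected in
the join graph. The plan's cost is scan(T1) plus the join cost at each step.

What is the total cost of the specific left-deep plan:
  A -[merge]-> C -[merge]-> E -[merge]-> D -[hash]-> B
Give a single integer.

step 1: scan A: cost=50, card=50
step 2: join C via merge
    card(P join C) = 50*400/(2) = 10000
    cost = 50 + 50*6 + 400*9 + 50 + 400 = 4400
step 3: join E via merge
    card(P join E) = 10000*60/(4) = 150000
    cost = 4400 + 10000*14 + 60*6 + 10000 + 60 = 154820
step 4: join D via merge
    card(P join D) = 150000*120/(25) = 720000
    cost = 154820 + 150000*18 + 120*7 + 150000 + 120 = 3005780
step 5: join B via hash
    card(P join B) = 720000*20/(20) = 720000
    cost = 3005780 + 2*20*5 + 720000 = 3725980

3725980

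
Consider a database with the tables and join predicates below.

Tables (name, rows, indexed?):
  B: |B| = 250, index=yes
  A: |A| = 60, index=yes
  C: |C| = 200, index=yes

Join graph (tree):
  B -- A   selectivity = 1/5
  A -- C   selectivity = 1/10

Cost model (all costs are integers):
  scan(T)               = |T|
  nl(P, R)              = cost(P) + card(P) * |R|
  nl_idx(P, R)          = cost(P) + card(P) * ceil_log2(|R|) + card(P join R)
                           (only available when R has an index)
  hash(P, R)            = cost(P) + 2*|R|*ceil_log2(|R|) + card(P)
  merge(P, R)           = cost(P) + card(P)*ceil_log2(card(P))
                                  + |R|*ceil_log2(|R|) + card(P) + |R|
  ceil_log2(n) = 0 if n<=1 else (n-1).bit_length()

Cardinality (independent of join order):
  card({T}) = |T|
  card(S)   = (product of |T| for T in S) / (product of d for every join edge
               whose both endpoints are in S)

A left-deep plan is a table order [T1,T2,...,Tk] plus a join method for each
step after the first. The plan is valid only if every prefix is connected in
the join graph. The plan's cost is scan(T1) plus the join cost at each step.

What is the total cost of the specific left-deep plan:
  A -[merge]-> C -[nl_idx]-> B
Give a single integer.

step 1: scan A: cost=60, card=60
step 2: join C via merge
    card(P join C) = 60*200/(10) = 1200
    cost = 60 + 60*6 + 200*8 + 60 + 200 = 2280
step 3: join B via nl_idx
    card(P join B) = 1200*250/(5) = 60000
    cost = 2280 + 1200*8 + 60000 = 71880

71880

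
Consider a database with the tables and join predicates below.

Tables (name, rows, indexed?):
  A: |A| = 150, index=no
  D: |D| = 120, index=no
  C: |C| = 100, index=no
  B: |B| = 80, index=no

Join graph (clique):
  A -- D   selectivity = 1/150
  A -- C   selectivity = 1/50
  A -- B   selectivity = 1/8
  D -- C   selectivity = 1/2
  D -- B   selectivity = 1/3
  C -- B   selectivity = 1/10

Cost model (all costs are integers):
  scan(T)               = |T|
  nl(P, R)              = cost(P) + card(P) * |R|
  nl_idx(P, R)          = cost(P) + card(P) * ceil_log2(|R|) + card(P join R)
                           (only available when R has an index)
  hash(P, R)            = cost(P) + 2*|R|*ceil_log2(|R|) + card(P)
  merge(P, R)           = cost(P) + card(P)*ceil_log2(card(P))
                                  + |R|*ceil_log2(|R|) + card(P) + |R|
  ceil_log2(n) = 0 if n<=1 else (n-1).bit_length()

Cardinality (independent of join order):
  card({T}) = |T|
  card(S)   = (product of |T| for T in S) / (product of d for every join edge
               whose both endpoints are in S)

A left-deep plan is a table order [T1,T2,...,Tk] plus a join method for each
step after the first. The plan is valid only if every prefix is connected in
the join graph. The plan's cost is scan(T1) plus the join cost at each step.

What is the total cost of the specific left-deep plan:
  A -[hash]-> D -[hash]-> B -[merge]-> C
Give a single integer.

8020

step 1: scan A: cost=150, card=150
step 2: join D via hash
    card(P join D) = 150*120/(150) = 120
    cost = 150 + 2*120*7 + 150 = 1980
step 3: join B via hash
    card(P join B) = 120*80/(8*3) = 400
    cost = 1980 + 2*80*7 + 120 = 3220
step 4: join C via merge
    card(P join C) = 400*100/(50*2*10) = 40
    cost = 3220 + 400*9 + 100*7 + 400 + 100 = 8020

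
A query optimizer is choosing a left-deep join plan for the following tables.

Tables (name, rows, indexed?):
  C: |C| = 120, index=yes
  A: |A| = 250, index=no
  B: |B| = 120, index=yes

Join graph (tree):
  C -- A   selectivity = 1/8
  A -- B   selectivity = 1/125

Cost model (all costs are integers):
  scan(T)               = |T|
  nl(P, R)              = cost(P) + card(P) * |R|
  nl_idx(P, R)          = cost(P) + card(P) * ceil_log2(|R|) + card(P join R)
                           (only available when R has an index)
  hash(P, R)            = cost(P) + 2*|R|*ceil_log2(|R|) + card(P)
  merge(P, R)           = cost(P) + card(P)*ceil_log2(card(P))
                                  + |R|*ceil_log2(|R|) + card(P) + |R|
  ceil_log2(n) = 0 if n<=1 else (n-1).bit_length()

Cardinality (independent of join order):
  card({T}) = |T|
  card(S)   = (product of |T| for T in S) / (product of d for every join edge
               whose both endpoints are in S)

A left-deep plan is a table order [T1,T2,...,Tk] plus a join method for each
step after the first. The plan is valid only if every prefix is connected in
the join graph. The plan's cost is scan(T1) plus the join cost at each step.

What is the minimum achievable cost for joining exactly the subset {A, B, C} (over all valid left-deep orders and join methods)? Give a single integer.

Selinger DP over subsets of {A,B,C}:
  {C}: scan cost=120, card=120
  {A}: scan cost=250, card=250
  {B}: scan cost=120, card=120
  {AC}: card=3750; try (C,hash)→2180, (A,merge)→3330, (C,merge)→3460, (A,hash)→4240, (C,nl_idx)→5750, (A,nl)→30120 …(+1); best=2180 via (C,hash)
  {AB}: card=240; try (B,hash)→2180, (B,nl_idx)→2240, (A,merge)→3330, (B,merge)→3460, (A,hash)→4240, (A,nl)→30120 …(+1); best=2180 via (B,hash)
  {ABC}: card=3600; try (C,hash)→4100, (C,merge)→5300, (C,nl_idx)→7460, (B,hash)→7610, (C,nl)→30980, (B,nl_idx)→32030 …(+2); best=4100 via (C,hash)

4100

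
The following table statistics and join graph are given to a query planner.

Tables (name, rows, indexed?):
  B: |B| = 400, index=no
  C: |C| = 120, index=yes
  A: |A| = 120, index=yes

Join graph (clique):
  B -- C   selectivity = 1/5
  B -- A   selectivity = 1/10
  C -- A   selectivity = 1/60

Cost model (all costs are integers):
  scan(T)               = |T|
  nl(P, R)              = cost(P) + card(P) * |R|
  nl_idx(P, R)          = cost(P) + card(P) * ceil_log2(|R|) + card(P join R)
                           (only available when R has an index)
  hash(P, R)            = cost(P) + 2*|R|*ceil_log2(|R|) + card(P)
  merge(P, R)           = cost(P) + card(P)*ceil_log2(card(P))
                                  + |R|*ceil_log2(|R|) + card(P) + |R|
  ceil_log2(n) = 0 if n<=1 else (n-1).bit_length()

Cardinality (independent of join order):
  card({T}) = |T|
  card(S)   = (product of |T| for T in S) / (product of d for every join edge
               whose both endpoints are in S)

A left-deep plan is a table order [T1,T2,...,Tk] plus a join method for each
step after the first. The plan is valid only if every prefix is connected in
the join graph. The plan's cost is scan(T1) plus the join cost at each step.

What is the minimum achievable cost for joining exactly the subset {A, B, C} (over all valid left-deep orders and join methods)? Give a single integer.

7360

Selinger DP over subsets of {A,B,C}:
  {B}: scan cost=400, card=400
  {C}: scan cost=120, card=120
  {A}: scan cost=120, card=120
  {BC}: card=9600; try (C,hash)→2480, (B,merge)→5080, (C,merge)→5360, (B,hash)→7440, (C,nl_idx)→12800, (B,nl)→48120 …(+1); best=2480 via (C,hash)
  {AB}: card=4800; try (A,hash)→2480, (B,merge)→5080, (A,merge)→5360, (B,hash)→7440, (A,nl_idx)→8000, (B,nl)→48120 …(+1); best=2480 via (A,hash)
  {AC}: card=240; try (C,nl_idx)→1200, (A,nl_idx)→1200, (C,hash)→1920, (A,hash)→1920, (C,merge)→2040, (A,merge)→2040 …(+2); best=1200 via (C,nl_idx)
  {ABC}: card=1920; try (B,merge)→7360, (B,hash)→8640, (C,hash)→8960, (A,hash)→13760, (C,nl_idx)→38000, (C,merge)→70640 …(+5); best=7360 via (B,merge)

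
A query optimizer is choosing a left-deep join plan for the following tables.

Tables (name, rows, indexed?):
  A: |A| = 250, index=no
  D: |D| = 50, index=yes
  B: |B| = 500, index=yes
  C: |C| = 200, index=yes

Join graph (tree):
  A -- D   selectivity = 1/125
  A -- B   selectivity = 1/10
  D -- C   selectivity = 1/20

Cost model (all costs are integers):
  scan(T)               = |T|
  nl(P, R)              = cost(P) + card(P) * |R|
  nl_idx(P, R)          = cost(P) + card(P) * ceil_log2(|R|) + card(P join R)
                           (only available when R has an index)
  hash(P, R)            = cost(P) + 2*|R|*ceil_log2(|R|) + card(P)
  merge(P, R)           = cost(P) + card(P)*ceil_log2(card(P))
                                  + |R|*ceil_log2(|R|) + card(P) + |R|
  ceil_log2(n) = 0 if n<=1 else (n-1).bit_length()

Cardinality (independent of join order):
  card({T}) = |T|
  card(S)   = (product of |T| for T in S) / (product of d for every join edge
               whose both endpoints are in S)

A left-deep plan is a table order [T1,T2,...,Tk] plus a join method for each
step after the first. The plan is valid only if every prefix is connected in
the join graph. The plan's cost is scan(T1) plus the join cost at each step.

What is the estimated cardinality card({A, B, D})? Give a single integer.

5000

Tables in S: A(250), B(500), D(50)
Edges inside S: A-D(d=125), A-B(d=10)
numerator = 250 * 500 * 50 = 6250000
denominator = 125 * 10 = 1250
card(S) = 6250000 / 1250 = 5000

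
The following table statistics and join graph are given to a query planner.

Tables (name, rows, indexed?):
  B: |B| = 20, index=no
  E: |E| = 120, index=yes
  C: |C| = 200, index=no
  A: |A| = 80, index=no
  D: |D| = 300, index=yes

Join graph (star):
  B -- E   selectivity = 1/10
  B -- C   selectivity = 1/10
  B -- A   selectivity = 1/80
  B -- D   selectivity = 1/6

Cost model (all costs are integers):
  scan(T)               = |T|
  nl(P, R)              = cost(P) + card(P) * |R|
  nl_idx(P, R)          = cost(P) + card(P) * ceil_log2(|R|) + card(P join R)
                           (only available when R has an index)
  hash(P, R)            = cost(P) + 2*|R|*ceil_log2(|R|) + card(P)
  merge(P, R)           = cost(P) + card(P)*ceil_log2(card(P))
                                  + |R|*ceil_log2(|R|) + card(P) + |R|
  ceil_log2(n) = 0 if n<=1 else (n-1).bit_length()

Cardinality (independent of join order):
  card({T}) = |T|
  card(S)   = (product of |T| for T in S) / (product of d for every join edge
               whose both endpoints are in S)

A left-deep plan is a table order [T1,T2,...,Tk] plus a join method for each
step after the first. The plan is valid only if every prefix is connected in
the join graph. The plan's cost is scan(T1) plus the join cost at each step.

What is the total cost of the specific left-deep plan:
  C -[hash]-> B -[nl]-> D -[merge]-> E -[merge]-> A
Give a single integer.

step 1: scan C: cost=200, card=200
step 2: join B via hash
    card(P join B) = 200*20/(10) = 400
    cost = 200 + 2*20*5 + 200 = 600
step 3: join D via nl
    card(P join D) = 400*300/(6) = 20000
    cost = 600 + 400*300 = 120600
step 4: join E via merge
    card(P join E) = 20000*120/(10) = 240000
    cost = 120600 + 20000*15 + 120*7 + 20000 + 120 = 441560
step 5: join A via merge
    card(P join A) = 240000*80/(80) = 240000
    cost = 441560 + 240000*18 + 80*7 + 240000 + 80 = 5002200

5002200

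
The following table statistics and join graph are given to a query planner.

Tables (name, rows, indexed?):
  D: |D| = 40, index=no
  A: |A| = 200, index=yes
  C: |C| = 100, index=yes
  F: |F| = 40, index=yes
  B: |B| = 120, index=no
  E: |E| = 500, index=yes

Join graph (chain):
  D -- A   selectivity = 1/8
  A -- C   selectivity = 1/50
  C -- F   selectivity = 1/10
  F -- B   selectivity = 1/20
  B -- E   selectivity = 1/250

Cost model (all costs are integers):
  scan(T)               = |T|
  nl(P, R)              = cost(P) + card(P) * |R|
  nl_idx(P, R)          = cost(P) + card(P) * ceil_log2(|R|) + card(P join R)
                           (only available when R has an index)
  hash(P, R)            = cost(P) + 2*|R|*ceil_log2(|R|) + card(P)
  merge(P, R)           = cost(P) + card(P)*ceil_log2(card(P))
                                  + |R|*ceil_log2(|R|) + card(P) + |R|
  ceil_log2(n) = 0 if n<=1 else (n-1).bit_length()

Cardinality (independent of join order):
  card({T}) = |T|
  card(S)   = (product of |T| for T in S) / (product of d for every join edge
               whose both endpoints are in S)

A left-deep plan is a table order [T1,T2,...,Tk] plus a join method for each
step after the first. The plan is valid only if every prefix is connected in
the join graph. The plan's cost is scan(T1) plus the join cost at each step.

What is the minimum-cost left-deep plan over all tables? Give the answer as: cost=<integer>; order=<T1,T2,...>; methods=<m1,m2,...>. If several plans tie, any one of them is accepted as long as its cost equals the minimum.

Selinger DP (subsets sized 1..n):
  {D}: scan cost=40, card=40
  {A}: scan cost=200, card=200
  {C}: scan cost=100, card=100
  {F}: scan cost=40, card=40
  {B}: scan cost=120, card=120
  {E}: scan cost=500, card=500
  {AD}: card=1000; try (D,hash)→880, (A,nl_idx)→1360, (A,merge)→2120, (D,merge)→2280, (A,hash)→3280, (A,nl)→8040 …(+1); best=880 via (D,hash)
  {AC}: card=400; try (A,nl_idx)→1300, (C,hash)→1800, (C,nl_idx)→2000, (A,merge)→2700, (C,merge)→2800, (A,hash)→3400 …(+2); best=1300 via (A,nl_idx)
  {CF}: card=400; try (F,hash)→680, (C,nl_idx)→720, (F,nl_idx)→1100, (C,merge)→1120, (F,merge)→1180, (C,hash)→1480 …(+2); best=680 via (F,hash)
  {BF}: card=240; try (F,hash)→720, (F,nl_idx)→1080, (B,merge)→1280, (F,merge)→1360, (B,hash)→1760, (B,nl)→4840 …(+1); best=720 via (F,hash)
  {BE}: card=240; try (E,nl_idx)→1440, (B,hash)→2680, (E,merge)→6080, (B,merge)→6460, (E,hash)→9240, (E,nl)→60120 …(+1); best=1440 via (E,nl_idx)
  {ACD}: card=2000; try (D,hash)→2180, (C,hash)→3280, (D,merge)→5580, (C,nl_idx)→9880, (C,merge)→12680, (D,nl)→17300 …(+1); best=2180 via (D,hash)
  {ACF}: card=1600; try (F,hash)→2180, (A,hash)→4280, (F,nl_idx)→5300, (A,nl_idx)→5480, (F,merge)→5580, (A,merge)→6480 …(+2); best=2180 via (F,hash)
  {BCF}: card=2400; try (C,hash)→2360, (B,hash)→2760, (C,merge)→3680, (C,nl_idx)→4800, (B,merge)→5640, (C,nl)→24720 …(+1); best=2360 via (C,hash)
  {BEF}: card=480; try (F,hash)→2160, (F,nl_idx)→3360, (E,nl_idx)→3360, (F,merge)→3880, (E,merge)→7880, (E,hash)→9960 …(+2); best=2160 via (F,hash)
  {ACDF}: card=8000; try (D,hash)→4260, (F,hash)→4660, (D,merge)→21660, (F,nl_idx)→22180, (F,merge)→26460, (D,nl)→66180 …(+1); best=4260 via (D,hash)
  {ABCF}: card=9600; try (B,hash)→5460, (A,hash)→7960, (B,merge)→22340, (A,nl_idx)→31160, (A,merge)→35360, (B,nl)→194180 …(+1); best=5460 via (B,hash)
  {BCEF}: card=4800; try (C,hash)→4040, (C,merge)→7760, (C,nl_idx)→10320, (E,hash)→13760, (E,nl_idx)→28760, (E,merge)→38560 …(+2); best=4040 via (C,hash)
  {ABCDF}: card=48000; try (B,hash)→13940, (D,hash)→15540, (B,merge)→117220, (D,merge)→149740, (D,nl)→389460, (B,nl)→964260; best=13940 via (B,hash)
  {ABCEF}: card=19200; try (A,hash)→12040, (E,hash)→24060, (A,nl_idx)→61640, (A,merge)→73040, (E,nl_idx)→111060, (E,merge)→154460 …(+2); best=12040 via (A,hash)
  {ABCDEF}: card=96000; try (D,hash)→31720, (E,hash)→70940, (D,merge)→319520, (E,nl_idx)→541940, (D,nl)→780040, (E,merge)→834940 …(+1); best=31720 via (D,hash)

cost=31720; order=B,E,F,C,A,D; methods=nl_idx,hash,hash,hash,hash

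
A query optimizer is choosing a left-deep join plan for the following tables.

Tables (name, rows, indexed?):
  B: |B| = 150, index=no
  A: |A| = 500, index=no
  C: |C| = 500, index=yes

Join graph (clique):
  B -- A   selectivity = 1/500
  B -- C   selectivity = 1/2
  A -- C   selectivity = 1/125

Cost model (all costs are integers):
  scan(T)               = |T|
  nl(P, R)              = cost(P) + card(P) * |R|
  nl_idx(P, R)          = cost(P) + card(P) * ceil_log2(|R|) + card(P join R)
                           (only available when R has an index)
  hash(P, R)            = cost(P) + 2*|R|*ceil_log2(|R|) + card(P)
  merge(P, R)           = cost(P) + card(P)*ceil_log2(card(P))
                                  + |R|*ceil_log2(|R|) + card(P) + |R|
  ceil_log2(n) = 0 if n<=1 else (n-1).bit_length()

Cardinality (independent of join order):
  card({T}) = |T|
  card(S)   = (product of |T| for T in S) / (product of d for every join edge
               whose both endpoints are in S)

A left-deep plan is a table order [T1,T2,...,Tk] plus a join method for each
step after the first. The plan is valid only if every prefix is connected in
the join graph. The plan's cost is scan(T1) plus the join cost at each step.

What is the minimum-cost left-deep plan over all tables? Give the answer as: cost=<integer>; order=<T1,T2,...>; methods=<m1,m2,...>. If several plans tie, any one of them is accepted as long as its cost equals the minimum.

cost=5050; order=A,B,C; methods=hash,nl_idx

Selinger DP (subsets sized 1..n):
  {B}: scan cost=150, card=150
  {A}: scan cost=500, card=500
  {C}: scan cost=500, card=500
  {AB}: card=150; try (B,hash)→3400, (A,merge)→6500, (B,merge)→6850, (A,hash)→9300, (A,nl)→75150, (B,nl)→75500; best=3400 via (B,hash)
  {BC}: card=37500; try (B,hash)→3400, (C,merge)→6500, (B,merge)→6850, (C,hash)→9300, (C,nl_idx)→39000, (C,nl)→75150 …(+1); best=3400 via (B,hash)
  {AC}: card=2000; try (C,nl_idx)→7000, (C,hash)→10000, (A,hash)→10000, (C,merge)→10500, (A,merge)→10500, (C,nl)→250500 …(+1); best=7000 via (C,nl_idx)
  {ABC}: card=300; try (C,nl_idx)→5050, (C,merge)→9750, (B,hash)→11400, (C,hash)→12550, (B,merge)→32350, (A,hash)→49900 …(+4); best=5050 via (C,nl_idx)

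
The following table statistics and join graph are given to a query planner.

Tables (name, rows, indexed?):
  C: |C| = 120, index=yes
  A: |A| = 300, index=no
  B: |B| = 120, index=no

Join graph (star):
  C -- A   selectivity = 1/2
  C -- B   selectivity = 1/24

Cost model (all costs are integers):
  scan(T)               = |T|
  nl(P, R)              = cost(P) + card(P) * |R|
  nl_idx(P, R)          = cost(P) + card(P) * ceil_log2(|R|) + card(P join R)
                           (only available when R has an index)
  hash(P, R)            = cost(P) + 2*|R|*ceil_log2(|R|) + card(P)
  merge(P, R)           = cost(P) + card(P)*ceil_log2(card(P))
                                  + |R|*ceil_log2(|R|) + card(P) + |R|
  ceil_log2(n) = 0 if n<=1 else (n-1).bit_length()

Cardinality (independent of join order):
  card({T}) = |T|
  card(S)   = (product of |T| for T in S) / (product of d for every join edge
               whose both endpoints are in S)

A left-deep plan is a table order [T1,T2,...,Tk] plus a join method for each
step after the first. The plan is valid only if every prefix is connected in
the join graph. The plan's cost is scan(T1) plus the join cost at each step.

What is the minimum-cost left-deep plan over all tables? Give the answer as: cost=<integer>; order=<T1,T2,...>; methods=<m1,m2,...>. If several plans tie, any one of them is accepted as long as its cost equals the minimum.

Selinger DP (subsets sized 1..n):
  {C}: scan cost=120, card=120
  {A}: scan cost=300, card=300
  {B}: scan cost=120, card=120
  {AC}: card=18000; try (C,hash)→2280, (A,merge)→4080, (C,merge)→4260, (A,hash)→5640, (C,nl_idx)→20400, (A,nl)→36120 …(+1); best=2280 via (C,hash)
  {BC}: card=600; try (C,nl_idx)→1560, (C,hash)→1920, (B,hash)→1920, (C,merge)→2040, (B,merge)→2040, (C,nl)→14520 …(+1); best=1560 via (C,nl_idx)
  {ABC}: card=90000; try (A,hash)→7560, (A,merge)→11160, (B,hash)→21960, (A,nl)→181560, (B,merge)→291240, (B,nl)→2162280; best=7560 via (A,hash)

cost=7560; order=B,C,A; methods=nl_idx,hash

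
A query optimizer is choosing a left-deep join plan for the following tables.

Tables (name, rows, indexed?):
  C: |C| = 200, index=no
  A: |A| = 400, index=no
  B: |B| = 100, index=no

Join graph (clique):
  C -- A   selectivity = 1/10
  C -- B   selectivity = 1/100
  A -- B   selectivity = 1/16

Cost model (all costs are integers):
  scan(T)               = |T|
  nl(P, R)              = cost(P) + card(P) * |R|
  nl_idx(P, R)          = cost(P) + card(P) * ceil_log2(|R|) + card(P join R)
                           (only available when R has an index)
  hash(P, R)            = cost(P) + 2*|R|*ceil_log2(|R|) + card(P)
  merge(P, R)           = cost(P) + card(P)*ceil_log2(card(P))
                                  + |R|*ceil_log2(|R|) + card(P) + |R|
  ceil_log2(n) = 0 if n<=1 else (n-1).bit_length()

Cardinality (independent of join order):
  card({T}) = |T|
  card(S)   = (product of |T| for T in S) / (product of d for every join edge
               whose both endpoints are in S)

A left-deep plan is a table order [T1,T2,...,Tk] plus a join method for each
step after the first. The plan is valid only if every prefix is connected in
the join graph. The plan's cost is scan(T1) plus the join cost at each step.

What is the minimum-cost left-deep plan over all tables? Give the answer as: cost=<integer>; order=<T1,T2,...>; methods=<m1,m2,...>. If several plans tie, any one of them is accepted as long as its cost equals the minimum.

Selinger DP (subsets sized 1..n):
  {C}: scan cost=200, card=200
  {A}: scan cost=400, card=400
  {B}: scan cost=100, card=100
  {AC}: card=8000; try (C,hash)→4000, (A,merge)→6000, (C,merge)→6200, (A,hash)→7600, (A,nl)→80200, (C,nl)→80400; best=4000 via (C,hash)
  {BC}: card=200; try (B,hash)→1800, (C,merge)→2700, (B,merge)→2800, (C,hash)→3400, (C,nl)→20100, (B,nl)→20200; best=1800 via (B,hash)
  {AB}: card=2500; try (B,hash)→2200, (A,merge)→4900, (B,merge)→5200, (A,hash)→7400, (A,nl)→40100, (B,nl)→40400; best=2200 via (B,hash)
  {ABC}: card=500; try (A,merge)→7600, (C,hash)→7900, (A,hash)→9200, (B,hash)→13400, (C,merge)→36500, (A,nl)→81800 …(+3); best=7600 via (A,merge)

cost=7600; order=C,B,A; methods=hash,merge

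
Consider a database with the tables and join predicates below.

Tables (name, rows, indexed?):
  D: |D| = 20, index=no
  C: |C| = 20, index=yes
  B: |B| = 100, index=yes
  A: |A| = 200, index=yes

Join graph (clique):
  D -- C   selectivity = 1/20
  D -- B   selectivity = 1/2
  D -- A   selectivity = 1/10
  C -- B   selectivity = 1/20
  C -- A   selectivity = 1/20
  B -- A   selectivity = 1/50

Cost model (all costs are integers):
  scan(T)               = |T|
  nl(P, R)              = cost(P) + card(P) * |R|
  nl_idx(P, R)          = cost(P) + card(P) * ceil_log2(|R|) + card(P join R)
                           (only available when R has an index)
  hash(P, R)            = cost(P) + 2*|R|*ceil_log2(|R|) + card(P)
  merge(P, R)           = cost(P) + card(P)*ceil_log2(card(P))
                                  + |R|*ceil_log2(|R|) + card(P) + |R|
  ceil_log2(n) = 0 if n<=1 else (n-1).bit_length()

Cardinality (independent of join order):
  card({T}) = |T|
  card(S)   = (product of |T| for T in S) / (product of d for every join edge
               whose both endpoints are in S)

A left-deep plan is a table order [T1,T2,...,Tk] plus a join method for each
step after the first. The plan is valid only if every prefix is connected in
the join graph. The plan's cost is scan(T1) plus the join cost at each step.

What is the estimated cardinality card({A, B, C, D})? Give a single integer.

Tables in S: A(200), B(100), C(20), D(20)
Edges inside S: D-C(d=20), D-B(d=2), D-A(d=10), C-B(d=20), C-A(d=20), B-A(d=50)
numerator = 200 * 100 * 20 * 20 = 8000000
denominator = 20 * 2 * 10 * 20 * 20 * 50 = 8000000
card(S) = 8000000 / 8000000 = 1

1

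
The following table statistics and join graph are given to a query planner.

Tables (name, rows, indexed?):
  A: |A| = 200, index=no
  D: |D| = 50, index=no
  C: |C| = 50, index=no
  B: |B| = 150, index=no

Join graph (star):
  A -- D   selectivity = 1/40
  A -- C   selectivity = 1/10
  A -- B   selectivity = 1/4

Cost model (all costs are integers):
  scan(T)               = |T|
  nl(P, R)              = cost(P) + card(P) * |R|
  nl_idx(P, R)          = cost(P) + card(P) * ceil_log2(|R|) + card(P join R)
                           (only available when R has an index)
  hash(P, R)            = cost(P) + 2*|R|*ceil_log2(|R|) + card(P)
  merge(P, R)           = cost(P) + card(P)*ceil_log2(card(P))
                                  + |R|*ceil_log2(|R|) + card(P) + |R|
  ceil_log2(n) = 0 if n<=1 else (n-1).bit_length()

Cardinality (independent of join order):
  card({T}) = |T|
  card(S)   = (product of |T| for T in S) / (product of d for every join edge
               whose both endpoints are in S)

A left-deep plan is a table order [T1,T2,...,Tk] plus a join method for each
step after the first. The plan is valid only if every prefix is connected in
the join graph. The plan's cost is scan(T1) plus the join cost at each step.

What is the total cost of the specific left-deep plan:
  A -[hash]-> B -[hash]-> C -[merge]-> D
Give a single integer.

648750

step 1: scan A: cost=200, card=200
step 2: join B via hash
    card(P join B) = 200*150/(4) = 7500
    cost = 200 + 2*150*8 + 200 = 2800
step 3: join C via hash
    card(P join C) = 7500*50/(10) = 37500
    cost = 2800 + 2*50*6 + 7500 = 10900
step 4: join D via merge
    card(P join D) = 37500*50/(40) = 46875
    cost = 10900 + 37500*16 + 50*6 + 37500 + 50 = 648750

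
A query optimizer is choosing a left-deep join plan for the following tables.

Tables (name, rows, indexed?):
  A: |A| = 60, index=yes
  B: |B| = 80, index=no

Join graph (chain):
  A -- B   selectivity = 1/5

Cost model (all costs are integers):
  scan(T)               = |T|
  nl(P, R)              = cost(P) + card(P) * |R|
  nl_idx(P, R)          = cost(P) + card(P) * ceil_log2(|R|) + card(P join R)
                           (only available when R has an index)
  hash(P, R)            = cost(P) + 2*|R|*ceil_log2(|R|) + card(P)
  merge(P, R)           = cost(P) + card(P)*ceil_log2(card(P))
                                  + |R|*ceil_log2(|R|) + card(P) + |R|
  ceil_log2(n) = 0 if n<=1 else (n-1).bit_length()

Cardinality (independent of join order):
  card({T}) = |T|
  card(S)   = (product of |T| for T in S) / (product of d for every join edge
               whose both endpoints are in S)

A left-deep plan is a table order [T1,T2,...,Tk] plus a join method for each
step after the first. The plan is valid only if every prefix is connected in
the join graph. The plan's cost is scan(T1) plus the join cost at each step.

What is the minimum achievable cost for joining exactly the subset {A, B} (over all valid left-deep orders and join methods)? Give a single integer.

Selinger DP over subsets of {A,B}:
  {A}: scan cost=60, card=60
  {B}: scan cost=80, card=80
  {AB}: card=960; try (A,hash)→880, (B,merge)→1120, (A,merge)→1140, (B,hash)→1240, (A,nl_idx)→1520, (B,nl)→4860 …(+1); best=880 via (A,hash)

880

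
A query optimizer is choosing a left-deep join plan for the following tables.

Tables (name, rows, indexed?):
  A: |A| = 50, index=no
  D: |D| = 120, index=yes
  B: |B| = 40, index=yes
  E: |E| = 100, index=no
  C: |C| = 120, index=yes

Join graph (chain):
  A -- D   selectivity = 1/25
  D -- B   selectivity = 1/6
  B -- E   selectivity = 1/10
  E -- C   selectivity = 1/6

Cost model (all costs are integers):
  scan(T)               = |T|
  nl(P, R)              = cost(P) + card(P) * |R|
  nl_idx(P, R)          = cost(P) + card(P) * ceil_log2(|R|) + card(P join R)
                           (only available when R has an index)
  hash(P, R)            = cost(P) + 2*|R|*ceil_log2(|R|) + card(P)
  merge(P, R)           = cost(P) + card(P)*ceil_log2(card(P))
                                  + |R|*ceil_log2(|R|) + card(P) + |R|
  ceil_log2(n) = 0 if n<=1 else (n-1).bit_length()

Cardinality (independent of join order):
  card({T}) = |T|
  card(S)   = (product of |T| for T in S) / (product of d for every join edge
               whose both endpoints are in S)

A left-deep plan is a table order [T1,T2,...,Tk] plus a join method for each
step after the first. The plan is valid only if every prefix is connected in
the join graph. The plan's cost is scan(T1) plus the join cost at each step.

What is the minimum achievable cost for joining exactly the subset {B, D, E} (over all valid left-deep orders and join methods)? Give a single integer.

2760

Selinger DP over subsets of {B,D,E}:
  {D}: scan cost=120, card=120
  {B}: scan cost=40, card=40
  {E}: scan cost=100, card=100
  {BD}: card=800; try (B,hash)→720, (D,nl_idx)→1120, (D,merge)→1280, (B,merge)→1360, (B,nl_idx)→1640, (D,hash)→1760 …(+2); best=720 via (B,hash)
  {BE}: card=400; try (B,hash)→680, (B,nl_idx)→1100, (E,merge)→1120, (B,merge)→1180, (E,hash)→1480, (E,nl)→4040 …(+1); best=680 via (B,hash)
  {BDE}: card=8000; try (D,hash)→2760, (E,hash)→2920, (D,merge)→5640, (E,merge)→10320, (D,nl_idx)→11480, (D,nl)→48680 …(+1); best=2760 via (D,hash)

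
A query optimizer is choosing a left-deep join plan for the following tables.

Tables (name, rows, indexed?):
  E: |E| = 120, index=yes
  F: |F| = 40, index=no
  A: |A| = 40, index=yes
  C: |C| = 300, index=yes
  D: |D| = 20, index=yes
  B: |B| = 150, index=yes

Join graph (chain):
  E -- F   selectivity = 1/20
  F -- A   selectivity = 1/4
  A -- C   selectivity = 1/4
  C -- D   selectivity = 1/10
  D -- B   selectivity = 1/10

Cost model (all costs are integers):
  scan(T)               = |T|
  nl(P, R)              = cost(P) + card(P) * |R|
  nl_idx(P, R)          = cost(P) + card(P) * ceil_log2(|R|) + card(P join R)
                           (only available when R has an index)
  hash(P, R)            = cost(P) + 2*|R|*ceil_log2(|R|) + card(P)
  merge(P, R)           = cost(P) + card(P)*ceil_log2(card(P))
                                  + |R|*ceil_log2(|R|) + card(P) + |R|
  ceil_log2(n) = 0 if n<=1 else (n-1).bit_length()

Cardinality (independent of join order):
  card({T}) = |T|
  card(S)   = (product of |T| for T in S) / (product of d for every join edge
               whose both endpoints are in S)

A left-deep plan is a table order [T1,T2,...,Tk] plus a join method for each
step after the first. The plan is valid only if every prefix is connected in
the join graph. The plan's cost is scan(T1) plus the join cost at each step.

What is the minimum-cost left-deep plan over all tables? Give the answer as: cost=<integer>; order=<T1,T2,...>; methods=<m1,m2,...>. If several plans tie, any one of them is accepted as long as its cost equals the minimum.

Selinger DP (subsets sized 1..n):
  {E}: scan cost=120, card=120
  {F}: scan cost=40, card=40
  {A}: scan cost=40, card=40
  {C}: scan cost=300, card=300
  {D}: scan cost=20, card=20
  {B}: scan cost=150, card=150
  {EF}: card=240; try (E,nl_idx)→560, (F,hash)→720, (E,merge)→1280, (F,merge)→1360, (E,hash)→1760, (E,nl)→4840 …(+1); best=560 via (E,nl_idx)
  {AF}: card=400; try (F,hash)→560, (A,hash)→560, (F,merge)→600, (A,merge)→600, (A,nl_idx)→680, (F,nl)→1640 …(+1); best=560 via (F,hash)
  {AC}: card=3000; try (A,hash)→1080, (C,merge)→3320, (C,nl_idx)→3400, (A,merge)→3580, (A,nl_idx)→5100, (C,hash)→5480 …(+2); best=1080 via (A,hash)
  {CD}: card=600; try (D,hash)→800, (C,nl_idx)→800, (D,nl_idx)→2400, (C,merge)→3140, (D,merge)→3420, (C,hash)→5440 …(+2); best=800 via (D,hash)
  {BD}: card=300; try (B,nl_idx)→480, (D,hash)→500, (D,nl_idx)→1200, (B,merge)→1490, (D,merge)→1620, (B,hash)→2440 …(+2); best=480 via (B,nl_idx)
  {AEF}: card=2400; try (A,hash)→1280, (E,hash)→2640, (A,merge)→3000, (A,nl_idx)→4400, (E,merge)→5520, (E,nl_idx)→5760 …(+2); best=1280 via (A,hash)
  {ACF}: card=30000; try (F,hash)→4560, (C,hash)→6360, (C,merge)→7560, (C,nl_idx)→34160, (F,merge)→40360, (C,nl)→120560 …(+1); best=4560 via (F,hash)
  {ACD}: card=6000; try (A,hash)→1880, (D,hash)→4280, (A,merge)→7680, (A,nl_idx)→10400, (D,nl_idx)→22080, (A,nl)→24800 …(+2); best=1880 via (A,hash)
  {BCD}: card=9000; try (B,hash)→3800, (C,hash)→6180, (C,merge)→6480, (B,merge)→8750, (C,nl_idx)→12180, (B,nl_idx)→14600 …(+2); best=3800 via (B,hash)
  {ACEF}: card=180000; try (C,hash)→9080, (C,merge)→35480, (E,hash)→36240, (C,nl_idx)→202880, (E,nl_idx)→394560, (E,merge)→485520 …(+2); best=9080 via (C,hash)
  {ACDF}: card=60000; try (F,hash)→8360, (D,hash)→34760, (F,merge)→86160, (D,nl_idx)→214560, (F,nl)→241880, (D,merge)→484680 …(+1); best=8360 via (F,hash)
  {ABCD}: card=90000; try (B,hash)→10280, (A,hash)→13280, (B,merge)→87230, (A,merge)→139080, (B,nl_idx)→139880, (A,nl_idx)→147800 …(+2); best=10280 via (B,hash)
  {ACDEF}: card=360000; try (E,hash)→70040, (D,hash)→189280, (E,nl_idx)→788360, (E,merge)→1029320, (D,nl_idx)→1269080, (D,merge)→3429200 …(+2); best=70040 via (E,hash)
  {ABCDF}: card=900000; try (B,hash)→70760, (F,hash)→100760, (B,merge)→1029710, (B,nl_idx)→1388360, (F,merge)→1630560, (F,nl)→3610280 …(+1); best=70760 via (B,hash)
  {ABCDEF}: card=5400000; try (B,hash)→432440, (E,hash)→972440, (B,merge)→7271390, (B,nl_idx)→8350040, (E,nl_idx)→11770760, (E,merge)→18971720 …(+2); best=432440 via (B,hash)

cost=432440; order=C,D,A,F,E,B; methods=hash,hash,hash,hash,hash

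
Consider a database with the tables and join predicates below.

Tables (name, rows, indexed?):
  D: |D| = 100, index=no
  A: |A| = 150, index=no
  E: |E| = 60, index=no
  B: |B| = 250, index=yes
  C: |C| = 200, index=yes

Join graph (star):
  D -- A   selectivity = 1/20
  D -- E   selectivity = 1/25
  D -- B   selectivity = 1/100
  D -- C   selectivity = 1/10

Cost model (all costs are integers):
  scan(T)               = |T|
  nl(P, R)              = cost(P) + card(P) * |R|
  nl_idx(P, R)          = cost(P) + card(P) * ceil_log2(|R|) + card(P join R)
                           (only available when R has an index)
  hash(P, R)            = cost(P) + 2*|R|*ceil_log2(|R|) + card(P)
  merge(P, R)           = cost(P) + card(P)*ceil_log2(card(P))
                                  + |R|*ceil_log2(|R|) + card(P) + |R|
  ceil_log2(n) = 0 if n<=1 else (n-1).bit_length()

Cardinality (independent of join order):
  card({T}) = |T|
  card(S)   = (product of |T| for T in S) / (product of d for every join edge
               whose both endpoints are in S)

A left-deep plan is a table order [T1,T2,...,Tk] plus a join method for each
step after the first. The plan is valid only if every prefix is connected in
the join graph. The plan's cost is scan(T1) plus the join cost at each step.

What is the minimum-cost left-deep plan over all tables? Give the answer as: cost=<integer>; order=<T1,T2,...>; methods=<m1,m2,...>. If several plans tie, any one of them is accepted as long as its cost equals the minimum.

cost=12820; order=D,B,E,A,C; methods=nl_idx,hash,hash,hash

Selinger DP (subsets sized 1..n):
  {D}: scan cost=100, card=100
  {A}: scan cost=150, card=150
  {E}: scan cost=60, card=60
  {B}: scan cost=250, card=250
  {C}: scan cost=200, card=200
  {AD}: card=750; try (D,hash)→1700, (A,merge)→2250, (D,merge)→2300, (A,hash)→2600, (A,nl)→15100, (D,nl)→15150; best=1700 via (D,hash)
  {DE}: card=240; try (E,hash)→920, (D,merge)→1280, (E,merge)→1320, (D,hash)→1520, (D,nl)→6060, (E,nl)→6100; best=920 via (E,hash)
  {BD}: card=250; try (B,nl_idx)→1150, (D,hash)→1900, (B,merge)→3150, (D,merge)→3300, (B,hash)→4200, (B,nl)→25100 …(+1); best=1150 via (B,nl_idx)
  {CD}: card=2000; try (D,hash)→1800, (C,merge)→2700, (D,merge)→2800, (C,nl_idx)→2900, (C,hash)→3400, (C,nl)→20100 …(+1); best=1800 via (D,hash)
  {ADE}: card=1800; try (E,hash)→3170, (A,hash)→3560, (A,merge)→4430, (E,merge)→10370, (A,nl)→36920, (E,nl)→46700; best=3170 via (E,hash)
  {ABD}: card=1875; try (A,hash)→3800, (A,merge)→4750, (B,hash)→6450, (B,nl_idx)→9575, (B,merge)→12200, (A,nl)→38650 …(+1); best=3800 via (A,hash)
  {ACD}: card=15000; try (C,hash)→5650, (A,hash)→6200, (C,merge)→11750, (C,nl_idx)→22700, (A,merge)→27150, (C,nl)→151700 …(+1); best=5650 via (C,hash)
  {BDE}: card=600; try (E,hash)→2120, (B,nl_idx)→3440, (E,merge)→3820, (B,hash)→5160, (B,merge)→5330, (E,nl)→16150 …(+1); best=2120 via (E,hash)
  {CDE}: card=4800; try (C,hash)→4360, (E,hash)→4520, (C,merge)→4880, (C,nl_idx)→7640, (E,merge)→26220, (C,nl)→48920 …(+1); best=4360 via (C,hash)
  {BCD}: card=5000; try (C,hash)→4600, (C,merge)→5200, (B,hash)→7800, (C,nl_idx)→8150, (B,nl_idx)→22800, (B,merge)→28050 …(+2); best=4600 via (C,hash)
  {ABDE}: card=4500; try (A,hash)→5120, (E,hash)→6395, (B,hash)→8970, (A,merge)→10070, (B,nl_idx)→22070, (E,merge)→26720 …(+4); best=5120 via (A,hash)
  {ACDE}: card=36000; try (C,hash)→8170, (A,hash)→11560, (E,hash)→21370, (C,merge)→26570, (C,nl_idx)→53570, (A,merge)→72910 …(+4); best=8170 via (C,hash)
  {ABCD}: card=37500; try (C,hash)→8875, (A,hash)→12000, (B,hash)→24650, (C,merge)→28100, (C,nl_idx)→56300, (A,merge)→75950 …(+5); best=8875 via (C,hash)
  {BCDE}: card=12000; try (C,hash)→5920, (E,hash)→10320, (C,merge)→10520, (B,hash)→13160, (C,nl_idx)→18920, (B,nl_idx)→54760 …(+5); best=5920 via (C,hash)
  {ABCDE}: card=90000; try (C,hash)→12820, (A,hash)→20320, (E,hash)→47095, (B,hash)→48170, (C,merge)→69920, (C,nl_idx)→131120 …(+8); best=12820 via (C,hash)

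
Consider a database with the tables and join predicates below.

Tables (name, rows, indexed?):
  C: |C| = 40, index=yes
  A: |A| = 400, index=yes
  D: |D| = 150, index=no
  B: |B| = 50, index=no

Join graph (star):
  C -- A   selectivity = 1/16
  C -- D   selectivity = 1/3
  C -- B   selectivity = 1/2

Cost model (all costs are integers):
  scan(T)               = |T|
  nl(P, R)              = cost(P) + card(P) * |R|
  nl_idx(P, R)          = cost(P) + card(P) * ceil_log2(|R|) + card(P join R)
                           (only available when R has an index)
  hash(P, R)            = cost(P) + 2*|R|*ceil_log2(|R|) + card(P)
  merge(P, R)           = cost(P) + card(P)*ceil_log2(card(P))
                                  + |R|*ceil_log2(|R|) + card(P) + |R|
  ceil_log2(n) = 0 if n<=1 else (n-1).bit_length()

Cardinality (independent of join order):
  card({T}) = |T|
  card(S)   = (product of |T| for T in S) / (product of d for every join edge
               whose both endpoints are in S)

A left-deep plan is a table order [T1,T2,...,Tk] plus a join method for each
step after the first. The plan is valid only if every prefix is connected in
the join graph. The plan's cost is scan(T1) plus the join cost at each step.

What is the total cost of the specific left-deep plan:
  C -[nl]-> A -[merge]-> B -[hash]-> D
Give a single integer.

step 1: scan C: cost=40, card=40
step 2: join A via nl
    card(P join A) = 40*400/(16) = 1000
    cost = 40 + 40*400 = 16040
step 3: join B via merge
    card(P join B) = 1000*50/(2) = 25000
    cost = 16040 + 1000*10 + 50*6 + 1000 + 50 = 27390
step 4: join D via hash
    card(P join D) = 25000*150/(3) = 1250000
    cost = 27390 + 2*150*8 + 25000 = 54790

54790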